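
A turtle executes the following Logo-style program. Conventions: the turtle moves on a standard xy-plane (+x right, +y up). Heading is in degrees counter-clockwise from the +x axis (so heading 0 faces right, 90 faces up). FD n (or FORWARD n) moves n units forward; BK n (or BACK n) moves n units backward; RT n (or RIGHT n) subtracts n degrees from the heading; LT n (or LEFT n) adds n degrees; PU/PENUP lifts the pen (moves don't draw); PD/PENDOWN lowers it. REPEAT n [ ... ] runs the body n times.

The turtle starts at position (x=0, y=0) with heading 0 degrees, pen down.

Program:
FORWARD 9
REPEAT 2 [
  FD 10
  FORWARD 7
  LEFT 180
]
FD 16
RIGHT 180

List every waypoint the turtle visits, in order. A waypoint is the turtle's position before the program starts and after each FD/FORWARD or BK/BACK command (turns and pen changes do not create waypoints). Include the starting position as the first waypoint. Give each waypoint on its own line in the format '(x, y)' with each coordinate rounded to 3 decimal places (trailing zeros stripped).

Answer: (0, 0)
(9, 0)
(19, 0)
(26, 0)
(16, 0)
(9, 0)
(25, 0)

Derivation:
Executing turtle program step by step:
Start: pos=(0,0), heading=0, pen down
FD 9: (0,0) -> (9,0) [heading=0, draw]
REPEAT 2 [
  -- iteration 1/2 --
  FD 10: (9,0) -> (19,0) [heading=0, draw]
  FD 7: (19,0) -> (26,0) [heading=0, draw]
  LT 180: heading 0 -> 180
  -- iteration 2/2 --
  FD 10: (26,0) -> (16,0) [heading=180, draw]
  FD 7: (16,0) -> (9,0) [heading=180, draw]
  LT 180: heading 180 -> 0
]
FD 16: (9,0) -> (25,0) [heading=0, draw]
RT 180: heading 0 -> 180
Final: pos=(25,0), heading=180, 6 segment(s) drawn
Waypoints (7 total):
(0, 0)
(9, 0)
(19, 0)
(26, 0)
(16, 0)
(9, 0)
(25, 0)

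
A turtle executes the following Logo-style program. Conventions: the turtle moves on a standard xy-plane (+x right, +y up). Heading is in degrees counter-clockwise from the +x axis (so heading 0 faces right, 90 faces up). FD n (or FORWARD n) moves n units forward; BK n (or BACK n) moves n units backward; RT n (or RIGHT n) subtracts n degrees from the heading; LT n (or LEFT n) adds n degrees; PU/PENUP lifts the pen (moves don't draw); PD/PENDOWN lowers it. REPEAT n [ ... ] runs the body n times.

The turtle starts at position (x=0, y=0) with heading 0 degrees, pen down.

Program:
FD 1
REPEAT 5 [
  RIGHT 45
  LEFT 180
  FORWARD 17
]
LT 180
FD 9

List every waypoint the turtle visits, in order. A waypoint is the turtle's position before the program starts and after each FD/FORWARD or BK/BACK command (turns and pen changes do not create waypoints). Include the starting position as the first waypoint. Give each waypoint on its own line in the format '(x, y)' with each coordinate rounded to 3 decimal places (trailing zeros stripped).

Answer: (0, 0)
(1, 0)
(-11.021, 12.021)
(-11.021, -4.979)
(1, 7.042)
(-16, 7.042)
(-3.979, -4.979)
(-10.343, 1.385)

Derivation:
Executing turtle program step by step:
Start: pos=(0,0), heading=0, pen down
FD 1: (0,0) -> (1,0) [heading=0, draw]
REPEAT 5 [
  -- iteration 1/5 --
  RT 45: heading 0 -> 315
  LT 180: heading 315 -> 135
  FD 17: (1,0) -> (-11.021,12.021) [heading=135, draw]
  -- iteration 2/5 --
  RT 45: heading 135 -> 90
  LT 180: heading 90 -> 270
  FD 17: (-11.021,12.021) -> (-11.021,-4.979) [heading=270, draw]
  -- iteration 3/5 --
  RT 45: heading 270 -> 225
  LT 180: heading 225 -> 45
  FD 17: (-11.021,-4.979) -> (1,7.042) [heading=45, draw]
  -- iteration 4/5 --
  RT 45: heading 45 -> 0
  LT 180: heading 0 -> 180
  FD 17: (1,7.042) -> (-16,7.042) [heading=180, draw]
  -- iteration 5/5 --
  RT 45: heading 180 -> 135
  LT 180: heading 135 -> 315
  FD 17: (-16,7.042) -> (-3.979,-4.979) [heading=315, draw]
]
LT 180: heading 315 -> 135
FD 9: (-3.979,-4.979) -> (-10.343,1.385) [heading=135, draw]
Final: pos=(-10.343,1.385), heading=135, 7 segment(s) drawn
Waypoints (8 total):
(0, 0)
(1, 0)
(-11.021, 12.021)
(-11.021, -4.979)
(1, 7.042)
(-16, 7.042)
(-3.979, -4.979)
(-10.343, 1.385)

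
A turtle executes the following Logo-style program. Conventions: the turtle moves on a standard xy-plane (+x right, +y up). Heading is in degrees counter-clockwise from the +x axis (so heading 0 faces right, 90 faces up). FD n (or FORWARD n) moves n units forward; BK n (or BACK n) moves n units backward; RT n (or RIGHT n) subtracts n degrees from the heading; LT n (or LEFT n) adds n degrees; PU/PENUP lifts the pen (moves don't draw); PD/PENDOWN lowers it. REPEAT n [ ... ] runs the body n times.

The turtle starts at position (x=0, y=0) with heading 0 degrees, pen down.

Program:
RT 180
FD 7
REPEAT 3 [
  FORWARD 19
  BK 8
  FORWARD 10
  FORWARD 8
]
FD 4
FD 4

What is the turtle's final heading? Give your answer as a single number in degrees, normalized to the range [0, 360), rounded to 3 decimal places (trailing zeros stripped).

Executing turtle program step by step:
Start: pos=(0,0), heading=0, pen down
RT 180: heading 0 -> 180
FD 7: (0,0) -> (-7,0) [heading=180, draw]
REPEAT 3 [
  -- iteration 1/3 --
  FD 19: (-7,0) -> (-26,0) [heading=180, draw]
  BK 8: (-26,0) -> (-18,0) [heading=180, draw]
  FD 10: (-18,0) -> (-28,0) [heading=180, draw]
  FD 8: (-28,0) -> (-36,0) [heading=180, draw]
  -- iteration 2/3 --
  FD 19: (-36,0) -> (-55,0) [heading=180, draw]
  BK 8: (-55,0) -> (-47,0) [heading=180, draw]
  FD 10: (-47,0) -> (-57,0) [heading=180, draw]
  FD 8: (-57,0) -> (-65,0) [heading=180, draw]
  -- iteration 3/3 --
  FD 19: (-65,0) -> (-84,0) [heading=180, draw]
  BK 8: (-84,0) -> (-76,0) [heading=180, draw]
  FD 10: (-76,0) -> (-86,0) [heading=180, draw]
  FD 8: (-86,0) -> (-94,0) [heading=180, draw]
]
FD 4: (-94,0) -> (-98,0) [heading=180, draw]
FD 4: (-98,0) -> (-102,0) [heading=180, draw]
Final: pos=(-102,0), heading=180, 15 segment(s) drawn

Answer: 180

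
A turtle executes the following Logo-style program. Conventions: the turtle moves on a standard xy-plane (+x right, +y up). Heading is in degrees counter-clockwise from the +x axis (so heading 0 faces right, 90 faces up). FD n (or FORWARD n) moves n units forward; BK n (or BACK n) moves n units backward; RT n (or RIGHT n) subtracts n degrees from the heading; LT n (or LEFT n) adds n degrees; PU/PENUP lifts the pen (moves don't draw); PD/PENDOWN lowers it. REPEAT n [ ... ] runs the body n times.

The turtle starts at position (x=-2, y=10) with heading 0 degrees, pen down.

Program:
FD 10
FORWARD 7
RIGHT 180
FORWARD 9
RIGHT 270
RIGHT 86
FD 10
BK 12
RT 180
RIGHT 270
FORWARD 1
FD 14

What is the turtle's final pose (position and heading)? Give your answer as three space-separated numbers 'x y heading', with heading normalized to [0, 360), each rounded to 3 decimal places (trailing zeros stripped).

Answer: 6.949 25.103 94

Derivation:
Executing turtle program step by step:
Start: pos=(-2,10), heading=0, pen down
FD 10: (-2,10) -> (8,10) [heading=0, draw]
FD 7: (8,10) -> (15,10) [heading=0, draw]
RT 180: heading 0 -> 180
FD 9: (15,10) -> (6,10) [heading=180, draw]
RT 270: heading 180 -> 270
RT 86: heading 270 -> 184
FD 10: (6,10) -> (-3.976,9.302) [heading=184, draw]
BK 12: (-3.976,9.302) -> (7.995,10.14) [heading=184, draw]
RT 180: heading 184 -> 4
RT 270: heading 4 -> 94
FD 1: (7.995,10.14) -> (7.925,11.137) [heading=94, draw]
FD 14: (7.925,11.137) -> (6.949,25.103) [heading=94, draw]
Final: pos=(6.949,25.103), heading=94, 7 segment(s) drawn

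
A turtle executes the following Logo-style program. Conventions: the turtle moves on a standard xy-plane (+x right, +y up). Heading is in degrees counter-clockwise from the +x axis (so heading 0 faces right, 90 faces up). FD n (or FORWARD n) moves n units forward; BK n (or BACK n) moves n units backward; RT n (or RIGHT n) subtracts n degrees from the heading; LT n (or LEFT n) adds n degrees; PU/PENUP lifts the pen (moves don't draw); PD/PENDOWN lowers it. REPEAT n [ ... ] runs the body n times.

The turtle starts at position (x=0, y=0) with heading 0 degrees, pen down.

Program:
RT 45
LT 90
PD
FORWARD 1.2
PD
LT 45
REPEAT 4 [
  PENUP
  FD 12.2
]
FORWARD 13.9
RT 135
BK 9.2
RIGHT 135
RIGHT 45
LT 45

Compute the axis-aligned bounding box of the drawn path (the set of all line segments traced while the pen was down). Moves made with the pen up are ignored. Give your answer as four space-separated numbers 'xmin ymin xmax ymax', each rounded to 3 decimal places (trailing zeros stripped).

Answer: 0 0 0.849 0.849

Derivation:
Executing turtle program step by step:
Start: pos=(0,0), heading=0, pen down
RT 45: heading 0 -> 315
LT 90: heading 315 -> 45
PD: pen down
FD 1.2: (0,0) -> (0.849,0.849) [heading=45, draw]
PD: pen down
LT 45: heading 45 -> 90
REPEAT 4 [
  -- iteration 1/4 --
  PU: pen up
  FD 12.2: (0.849,0.849) -> (0.849,13.049) [heading=90, move]
  -- iteration 2/4 --
  PU: pen up
  FD 12.2: (0.849,13.049) -> (0.849,25.249) [heading=90, move]
  -- iteration 3/4 --
  PU: pen up
  FD 12.2: (0.849,25.249) -> (0.849,37.449) [heading=90, move]
  -- iteration 4/4 --
  PU: pen up
  FD 12.2: (0.849,37.449) -> (0.849,49.649) [heading=90, move]
]
FD 13.9: (0.849,49.649) -> (0.849,63.549) [heading=90, move]
RT 135: heading 90 -> 315
BK 9.2: (0.849,63.549) -> (-5.657,70.054) [heading=315, move]
RT 135: heading 315 -> 180
RT 45: heading 180 -> 135
LT 45: heading 135 -> 180
Final: pos=(-5.657,70.054), heading=180, 1 segment(s) drawn

Segment endpoints: x in {0, 0.849}, y in {0, 0.849}
xmin=0, ymin=0, xmax=0.849, ymax=0.849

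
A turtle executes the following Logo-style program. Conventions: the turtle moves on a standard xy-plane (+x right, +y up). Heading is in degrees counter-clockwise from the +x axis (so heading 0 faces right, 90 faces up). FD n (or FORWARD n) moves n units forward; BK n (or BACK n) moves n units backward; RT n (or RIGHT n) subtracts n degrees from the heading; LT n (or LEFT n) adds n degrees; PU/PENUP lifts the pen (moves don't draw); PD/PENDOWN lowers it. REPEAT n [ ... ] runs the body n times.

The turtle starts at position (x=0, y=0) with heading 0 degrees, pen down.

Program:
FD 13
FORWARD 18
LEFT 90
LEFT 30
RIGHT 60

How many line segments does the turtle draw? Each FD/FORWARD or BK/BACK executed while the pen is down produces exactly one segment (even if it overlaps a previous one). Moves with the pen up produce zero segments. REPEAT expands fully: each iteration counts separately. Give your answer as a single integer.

Answer: 2

Derivation:
Executing turtle program step by step:
Start: pos=(0,0), heading=0, pen down
FD 13: (0,0) -> (13,0) [heading=0, draw]
FD 18: (13,0) -> (31,0) [heading=0, draw]
LT 90: heading 0 -> 90
LT 30: heading 90 -> 120
RT 60: heading 120 -> 60
Final: pos=(31,0), heading=60, 2 segment(s) drawn
Segments drawn: 2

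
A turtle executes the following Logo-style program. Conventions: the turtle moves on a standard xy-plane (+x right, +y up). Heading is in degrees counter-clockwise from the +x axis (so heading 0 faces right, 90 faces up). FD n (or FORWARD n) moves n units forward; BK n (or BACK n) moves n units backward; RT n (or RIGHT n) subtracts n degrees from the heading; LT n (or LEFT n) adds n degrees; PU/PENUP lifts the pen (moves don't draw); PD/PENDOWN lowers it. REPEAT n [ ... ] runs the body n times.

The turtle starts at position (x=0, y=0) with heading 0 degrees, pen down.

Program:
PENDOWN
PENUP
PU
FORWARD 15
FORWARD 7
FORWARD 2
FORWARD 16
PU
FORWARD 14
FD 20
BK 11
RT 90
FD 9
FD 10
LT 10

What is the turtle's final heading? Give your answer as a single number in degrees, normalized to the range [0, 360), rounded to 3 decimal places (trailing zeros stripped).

Executing turtle program step by step:
Start: pos=(0,0), heading=0, pen down
PD: pen down
PU: pen up
PU: pen up
FD 15: (0,0) -> (15,0) [heading=0, move]
FD 7: (15,0) -> (22,0) [heading=0, move]
FD 2: (22,0) -> (24,0) [heading=0, move]
FD 16: (24,0) -> (40,0) [heading=0, move]
PU: pen up
FD 14: (40,0) -> (54,0) [heading=0, move]
FD 20: (54,0) -> (74,0) [heading=0, move]
BK 11: (74,0) -> (63,0) [heading=0, move]
RT 90: heading 0 -> 270
FD 9: (63,0) -> (63,-9) [heading=270, move]
FD 10: (63,-9) -> (63,-19) [heading=270, move]
LT 10: heading 270 -> 280
Final: pos=(63,-19), heading=280, 0 segment(s) drawn

Answer: 280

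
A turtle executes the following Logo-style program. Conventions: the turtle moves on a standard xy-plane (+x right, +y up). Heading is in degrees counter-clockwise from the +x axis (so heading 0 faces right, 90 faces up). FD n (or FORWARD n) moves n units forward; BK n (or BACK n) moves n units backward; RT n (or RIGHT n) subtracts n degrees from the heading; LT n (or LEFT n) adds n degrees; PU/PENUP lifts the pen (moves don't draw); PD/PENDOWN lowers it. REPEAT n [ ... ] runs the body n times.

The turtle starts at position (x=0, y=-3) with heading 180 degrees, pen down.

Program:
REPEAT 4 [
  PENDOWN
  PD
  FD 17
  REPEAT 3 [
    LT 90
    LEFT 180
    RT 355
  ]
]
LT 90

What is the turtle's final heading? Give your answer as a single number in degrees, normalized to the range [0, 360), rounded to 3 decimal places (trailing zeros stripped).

Executing turtle program step by step:
Start: pos=(0,-3), heading=180, pen down
REPEAT 4 [
  -- iteration 1/4 --
  PD: pen down
  PD: pen down
  FD 17: (0,-3) -> (-17,-3) [heading=180, draw]
  REPEAT 3 [
    -- iteration 1/3 --
    LT 90: heading 180 -> 270
    LT 180: heading 270 -> 90
    RT 355: heading 90 -> 95
    -- iteration 2/3 --
    LT 90: heading 95 -> 185
    LT 180: heading 185 -> 5
    RT 355: heading 5 -> 10
    -- iteration 3/3 --
    LT 90: heading 10 -> 100
    LT 180: heading 100 -> 280
    RT 355: heading 280 -> 285
  ]
  -- iteration 2/4 --
  PD: pen down
  PD: pen down
  FD 17: (-17,-3) -> (-12.6,-19.421) [heading=285, draw]
  REPEAT 3 [
    -- iteration 1/3 --
    LT 90: heading 285 -> 15
    LT 180: heading 15 -> 195
    RT 355: heading 195 -> 200
    -- iteration 2/3 --
    LT 90: heading 200 -> 290
    LT 180: heading 290 -> 110
    RT 355: heading 110 -> 115
    -- iteration 3/3 --
    LT 90: heading 115 -> 205
    LT 180: heading 205 -> 25
    RT 355: heading 25 -> 30
  ]
  -- iteration 3/4 --
  PD: pen down
  PD: pen down
  FD 17: (-12.6,-19.421) -> (2.122,-10.921) [heading=30, draw]
  REPEAT 3 [
    -- iteration 1/3 --
    LT 90: heading 30 -> 120
    LT 180: heading 120 -> 300
    RT 355: heading 300 -> 305
    -- iteration 2/3 --
    LT 90: heading 305 -> 35
    LT 180: heading 35 -> 215
    RT 355: heading 215 -> 220
    -- iteration 3/3 --
    LT 90: heading 220 -> 310
    LT 180: heading 310 -> 130
    RT 355: heading 130 -> 135
  ]
  -- iteration 4/4 --
  PD: pen down
  PD: pen down
  FD 17: (2.122,-10.921) -> (-9.898,1.1) [heading=135, draw]
  REPEAT 3 [
    -- iteration 1/3 --
    LT 90: heading 135 -> 225
    LT 180: heading 225 -> 45
    RT 355: heading 45 -> 50
    -- iteration 2/3 --
    LT 90: heading 50 -> 140
    LT 180: heading 140 -> 320
    RT 355: heading 320 -> 325
    -- iteration 3/3 --
    LT 90: heading 325 -> 55
    LT 180: heading 55 -> 235
    RT 355: heading 235 -> 240
  ]
]
LT 90: heading 240 -> 330
Final: pos=(-9.898,1.1), heading=330, 4 segment(s) drawn

Answer: 330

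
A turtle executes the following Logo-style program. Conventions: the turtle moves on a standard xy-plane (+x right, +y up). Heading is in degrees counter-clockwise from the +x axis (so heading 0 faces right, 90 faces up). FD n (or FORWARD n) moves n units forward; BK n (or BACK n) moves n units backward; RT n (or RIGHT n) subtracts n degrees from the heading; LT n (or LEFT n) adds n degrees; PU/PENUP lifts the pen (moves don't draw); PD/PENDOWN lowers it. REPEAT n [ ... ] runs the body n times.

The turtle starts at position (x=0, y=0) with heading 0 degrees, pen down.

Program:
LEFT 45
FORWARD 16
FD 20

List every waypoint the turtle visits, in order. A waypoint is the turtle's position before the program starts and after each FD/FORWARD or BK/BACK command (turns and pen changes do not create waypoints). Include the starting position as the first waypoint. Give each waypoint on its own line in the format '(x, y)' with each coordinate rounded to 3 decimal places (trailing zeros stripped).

Executing turtle program step by step:
Start: pos=(0,0), heading=0, pen down
LT 45: heading 0 -> 45
FD 16: (0,0) -> (11.314,11.314) [heading=45, draw]
FD 20: (11.314,11.314) -> (25.456,25.456) [heading=45, draw]
Final: pos=(25.456,25.456), heading=45, 2 segment(s) drawn
Waypoints (3 total):
(0, 0)
(11.314, 11.314)
(25.456, 25.456)

Answer: (0, 0)
(11.314, 11.314)
(25.456, 25.456)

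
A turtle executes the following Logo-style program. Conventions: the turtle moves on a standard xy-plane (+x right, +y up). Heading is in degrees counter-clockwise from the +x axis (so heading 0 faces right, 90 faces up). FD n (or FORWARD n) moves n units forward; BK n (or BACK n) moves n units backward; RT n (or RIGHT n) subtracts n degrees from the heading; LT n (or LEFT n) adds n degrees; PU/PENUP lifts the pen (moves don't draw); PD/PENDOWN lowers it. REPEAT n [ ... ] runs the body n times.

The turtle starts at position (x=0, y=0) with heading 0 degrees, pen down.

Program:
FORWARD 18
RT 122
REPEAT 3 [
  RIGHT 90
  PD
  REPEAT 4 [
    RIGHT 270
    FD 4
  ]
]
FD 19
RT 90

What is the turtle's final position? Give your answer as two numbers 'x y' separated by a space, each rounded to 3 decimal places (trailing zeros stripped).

Executing turtle program step by step:
Start: pos=(0,0), heading=0, pen down
FD 18: (0,0) -> (18,0) [heading=0, draw]
RT 122: heading 0 -> 238
REPEAT 3 [
  -- iteration 1/3 --
  RT 90: heading 238 -> 148
  PD: pen down
  REPEAT 4 [
    -- iteration 1/4 --
    RT 270: heading 148 -> 238
    FD 4: (18,0) -> (15.88,-3.392) [heading=238, draw]
    -- iteration 2/4 --
    RT 270: heading 238 -> 328
    FD 4: (15.88,-3.392) -> (19.273,-5.512) [heading=328, draw]
    -- iteration 3/4 --
    RT 270: heading 328 -> 58
    FD 4: (19.273,-5.512) -> (21.392,-2.12) [heading=58, draw]
    -- iteration 4/4 --
    RT 270: heading 58 -> 148
    FD 4: (21.392,-2.12) -> (18,0) [heading=148, draw]
  ]
  -- iteration 2/3 --
  RT 90: heading 148 -> 58
  PD: pen down
  REPEAT 4 [
    -- iteration 1/4 --
    RT 270: heading 58 -> 148
    FD 4: (18,0) -> (14.608,2.12) [heading=148, draw]
    -- iteration 2/4 --
    RT 270: heading 148 -> 238
    FD 4: (14.608,2.12) -> (12.488,-1.273) [heading=238, draw]
    -- iteration 3/4 --
    RT 270: heading 238 -> 328
    FD 4: (12.488,-1.273) -> (15.88,-3.392) [heading=328, draw]
    -- iteration 4/4 --
    RT 270: heading 328 -> 58
    FD 4: (15.88,-3.392) -> (18,0) [heading=58, draw]
  ]
  -- iteration 3/3 --
  RT 90: heading 58 -> 328
  PD: pen down
  REPEAT 4 [
    -- iteration 1/4 --
    RT 270: heading 328 -> 58
    FD 4: (18,0) -> (20.12,3.392) [heading=58, draw]
    -- iteration 2/4 --
    RT 270: heading 58 -> 148
    FD 4: (20.12,3.392) -> (16.727,5.512) [heading=148, draw]
    -- iteration 3/4 --
    RT 270: heading 148 -> 238
    FD 4: (16.727,5.512) -> (14.608,2.12) [heading=238, draw]
    -- iteration 4/4 --
    RT 270: heading 238 -> 328
    FD 4: (14.608,2.12) -> (18,0) [heading=328, draw]
  ]
]
FD 19: (18,0) -> (34.113,-10.068) [heading=328, draw]
RT 90: heading 328 -> 238
Final: pos=(34.113,-10.068), heading=238, 14 segment(s) drawn

Answer: 34.113 -10.068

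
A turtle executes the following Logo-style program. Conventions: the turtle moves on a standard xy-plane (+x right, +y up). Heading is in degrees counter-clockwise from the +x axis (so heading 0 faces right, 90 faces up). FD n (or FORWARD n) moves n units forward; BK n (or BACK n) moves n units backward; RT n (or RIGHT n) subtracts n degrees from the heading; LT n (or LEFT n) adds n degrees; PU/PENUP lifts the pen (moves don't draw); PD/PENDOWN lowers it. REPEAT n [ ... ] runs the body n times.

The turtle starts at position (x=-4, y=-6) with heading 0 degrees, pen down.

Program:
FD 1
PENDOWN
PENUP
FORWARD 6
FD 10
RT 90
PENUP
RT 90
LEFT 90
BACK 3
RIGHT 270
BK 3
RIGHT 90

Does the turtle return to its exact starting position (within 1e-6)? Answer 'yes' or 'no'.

Executing turtle program step by step:
Start: pos=(-4,-6), heading=0, pen down
FD 1: (-4,-6) -> (-3,-6) [heading=0, draw]
PD: pen down
PU: pen up
FD 6: (-3,-6) -> (3,-6) [heading=0, move]
FD 10: (3,-6) -> (13,-6) [heading=0, move]
RT 90: heading 0 -> 270
PU: pen up
RT 90: heading 270 -> 180
LT 90: heading 180 -> 270
BK 3: (13,-6) -> (13,-3) [heading=270, move]
RT 270: heading 270 -> 0
BK 3: (13,-3) -> (10,-3) [heading=0, move]
RT 90: heading 0 -> 270
Final: pos=(10,-3), heading=270, 1 segment(s) drawn

Start position: (-4, -6)
Final position: (10, -3)
Distance = 14.318; >= 1e-6 -> NOT closed

Answer: no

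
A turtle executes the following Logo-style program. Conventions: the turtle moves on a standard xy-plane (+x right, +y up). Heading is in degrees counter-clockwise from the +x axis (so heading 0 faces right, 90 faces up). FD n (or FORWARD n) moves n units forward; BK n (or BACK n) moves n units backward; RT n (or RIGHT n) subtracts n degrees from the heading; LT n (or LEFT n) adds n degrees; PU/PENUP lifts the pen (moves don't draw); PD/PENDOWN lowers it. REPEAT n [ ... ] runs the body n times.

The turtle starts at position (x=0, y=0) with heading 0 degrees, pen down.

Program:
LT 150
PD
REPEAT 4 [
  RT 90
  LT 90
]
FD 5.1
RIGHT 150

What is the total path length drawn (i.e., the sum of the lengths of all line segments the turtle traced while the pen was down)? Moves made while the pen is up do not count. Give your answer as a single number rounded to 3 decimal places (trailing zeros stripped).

Answer: 5.1

Derivation:
Executing turtle program step by step:
Start: pos=(0,0), heading=0, pen down
LT 150: heading 0 -> 150
PD: pen down
REPEAT 4 [
  -- iteration 1/4 --
  RT 90: heading 150 -> 60
  LT 90: heading 60 -> 150
  -- iteration 2/4 --
  RT 90: heading 150 -> 60
  LT 90: heading 60 -> 150
  -- iteration 3/4 --
  RT 90: heading 150 -> 60
  LT 90: heading 60 -> 150
  -- iteration 4/4 --
  RT 90: heading 150 -> 60
  LT 90: heading 60 -> 150
]
FD 5.1: (0,0) -> (-4.417,2.55) [heading=150, draw]
RT 150: heading 150 -> 0
Final: pos=(-4.417,2.55), heading=0, 1 segment(s) drawn

Segment lengths:
  seg 1: (0,0) -> (-4.417,2.55), length = 5.1
Total = 5.1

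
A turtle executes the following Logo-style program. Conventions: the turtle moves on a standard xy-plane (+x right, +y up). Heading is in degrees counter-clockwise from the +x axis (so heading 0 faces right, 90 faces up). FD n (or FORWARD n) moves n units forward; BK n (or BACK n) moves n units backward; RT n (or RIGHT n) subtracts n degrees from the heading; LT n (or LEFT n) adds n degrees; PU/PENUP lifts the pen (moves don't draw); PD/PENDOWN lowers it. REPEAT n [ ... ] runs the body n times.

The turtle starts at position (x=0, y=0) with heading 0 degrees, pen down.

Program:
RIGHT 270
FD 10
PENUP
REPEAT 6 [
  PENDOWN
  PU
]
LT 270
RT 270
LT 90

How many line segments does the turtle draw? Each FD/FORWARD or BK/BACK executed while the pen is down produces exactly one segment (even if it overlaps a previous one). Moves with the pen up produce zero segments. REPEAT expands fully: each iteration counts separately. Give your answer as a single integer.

Executing turtle program step by step:
Start: pos=(0,0), heading=0, pen down
RT 270: heading 0 -> 90
FD 10: (0,0) -> (0,10) [heading=90, draw]
PU: pen up
REPEAT 6 [
  -- iteration 1/6 --
  PD: pen down
  PU: pen up
  -- iteration 2/6 --
  PD: pen down
  PU: pen up
  -- iteration 3/6 --
  PD: pen down
  PU: pen up
  -- iteration 4/6 --
  PD: pen down
  PU: pen up
  -- iteration 5/6 --
  PD: pen down
  PU: pen up
  -- iteration 6/6 --
  PD: pen down
  PU: pen up
]
LT 270: heading 90 -> 0
RT 270: heading 0 -> 90
LT 90: heading 90 -> 180
Final: pos=(0,10), heading=180, 1 segment(s) drawn
Segments drawn: 1

Answer: 1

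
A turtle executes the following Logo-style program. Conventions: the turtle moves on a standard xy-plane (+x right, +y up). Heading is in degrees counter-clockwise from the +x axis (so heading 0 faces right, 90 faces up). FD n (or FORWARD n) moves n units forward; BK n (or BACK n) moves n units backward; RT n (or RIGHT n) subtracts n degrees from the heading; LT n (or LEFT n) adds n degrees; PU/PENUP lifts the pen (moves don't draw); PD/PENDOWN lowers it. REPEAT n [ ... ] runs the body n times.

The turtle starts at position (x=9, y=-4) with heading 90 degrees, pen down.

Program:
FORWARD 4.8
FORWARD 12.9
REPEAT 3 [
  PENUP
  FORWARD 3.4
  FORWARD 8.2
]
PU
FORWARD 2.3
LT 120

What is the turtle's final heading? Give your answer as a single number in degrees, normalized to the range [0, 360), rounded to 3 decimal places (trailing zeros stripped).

Executing turtle program step by step:
Start: pos=(9,-4), heading=90, pen down
FD 4.8: (9,-4) -> (9,0.8) [heading=90, draw]
FD 12.9: (9,0.8) -> (9,13.7) [heading=90, draw]
REPEAT 3 [
  -- iteration 1/3 --
  PU: pen up
  FD 3.4: (9,13.7) -> (9,17.1) [heading=90, move]
  FD 8.2: (9,17.1) -> (9,25.3) [heading=90, move]
  -- iteration 2/3 --
  PU: pen up
  FD 3.4: (9,25.3) -> (9,28.7) [heading=90, move]
  FD 8.2: (9,28.7) -> (9,36.9) [heading=90, move]
  -- iteration 3/3 --
  PU: pen up
  FD 3.4: (9,36.9) -> (9,40.3) [heading=90, move]
  FD 8.2: (9,40.3) -> (9,48.5) [heading=90, move]
]
PU: pen up
FD 2.3: (9,48.5) -> (9,50.8) [heading=90, move]
LT 120: heading 90 -> 210
Final: pos=(9,50.8), heading=210, 2 segment(s) drawn

Answer: 210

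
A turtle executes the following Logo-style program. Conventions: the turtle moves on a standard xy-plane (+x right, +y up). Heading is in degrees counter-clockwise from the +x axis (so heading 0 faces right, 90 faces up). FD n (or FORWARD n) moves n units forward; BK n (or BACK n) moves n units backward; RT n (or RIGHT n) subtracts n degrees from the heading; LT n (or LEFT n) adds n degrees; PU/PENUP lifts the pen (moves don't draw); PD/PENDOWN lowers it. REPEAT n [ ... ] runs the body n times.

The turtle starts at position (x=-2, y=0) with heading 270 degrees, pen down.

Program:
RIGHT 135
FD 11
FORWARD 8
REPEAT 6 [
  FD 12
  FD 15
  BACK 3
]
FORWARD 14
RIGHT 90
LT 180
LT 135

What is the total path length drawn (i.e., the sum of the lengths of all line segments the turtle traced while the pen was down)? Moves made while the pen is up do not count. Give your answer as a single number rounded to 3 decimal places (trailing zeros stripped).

Answer: 213

Derivation:
Executing turtle program step by step:
Start: pos=(-2,0), heading=270, pen down
RT 135: heading 270 -> 135
FD 11: (-2,0) -> (-9.778,7.778) [heading=135, draw]
FD 8: (-9.778,7.778) -> (-15.435,13.435) [heading=135, draw]
REPEAT 6 [
  -- iteration 1/6 --
  FD 12: (-15.435,13.435) -> (-23.92,21.92) [heading=135, draw]
  FD 15: (-23.92,21.92) -> (-34.527,32.527) [heading=135, draw]
  BK 3: (-34.527,32.527) -> (-32.406,30.406) [heading=135, draw]
  -- iteration 2/6 --
  FD 12: (-32.406,30.406) -> (-40.891,38.891) [heading=135, draw]
  FD 15: (-40.891,38.891) -> (-51.497,49.497) [heading=135, draw]
  BK 3: (-51.497,49.497) -> (-49.376,47.376) [heading=135, draw]
  -- iteration 3/6 --
  FD 12: (-49.376,47.376) -> (-57.861,55.861) [heading=135, draw]
  FD 15: (-57.861,55.861) -> (-68.468,66.468) [heading=135, draw]
  BK 3: (-68.468,66.468) -> (-66.347,64.347) [heading=135, draw]
  -- iteration 4/6 --
  FD 12: (-66.347,64.347) -> (-74.832,72.832) [heading=135, draw]
  FD 15: (-74.832,72.832) -> (-85.439,83.439) [heading=135, draw]
  BK 3: (-85.439,83.439) -> (-83.317,81.317) [heading=135, draw]
  -- iteration 5/6 --
  FD 12: (-83.317,81.317) -> (-91.803,89.803) [heading=135, draw]
  FD 15: (-91.803,89.803) -> (-102.409,100.409) [heading=135, draw]
  BK 3: (-102.409,100.409) -> (-100.288,98.288) [heading=135, draw]
  -- iteration 6/6 --
  FD 12: (-100.288,98.288) -> (-108.773,106.773) [heading=135, draw]
  FD 15: (-108.773,106.773) -> (-119.38,117.38) [heading=135, draw]
  BK 3: (-119.38,117.38) -> (-117.258,115.258) [heading=135, draw]
]
FD 14: (-117.258,115.258) -> (-127.158,125.158) [heading=135, draw]
RT 90: heading 135 -> 45
LT 180: heading 45 -> 225
LT 135: heading 225 -> 0
Final: pos=(-127.158,125.158), heading=0, 21 segment(s) drawn

Segment lengths:
  seg 1: (-2,0) -> (-9.778,7.778), length = 11
  seg 2: (-9.778,7.778) -> (-15.435,13.435), length = 8
  seg 3: (-15.435,13.435) -> (-23.92,21.92), length = 12
  seg 4: (-23.92,21.92) -> (-34.527,32.527), length = 15
  seg 5: (-34.527,32.527) -> (-32.406,30.406), length = 3
  seg 6: (-32.406,30.406) -> (-40.891,38.891), length = 12
  seg 7: (-40.891,38.891) -> (-51.497,49.497), length = 15
  seg 8: (-51.497,49.497) -> (-49.376,47.376), length = 3
  seg 9: (-49.376,47.376) -> (-57.861,55.861), length = 12
  seg 10: (-57.861,55.861) -> (-68.468,66.468), length = 15
  seg 11: (-68.468,66.468) -> (-66.347,64.347), length = 3
  seg 12: (-66.347,64.347) -> (-74.832,72.832), length = 12
  seg 13: (-74.832,72.832) -> (-85.439,83.439), length = 15
  seg 14: (-85.439,83.439) -> (-83.317,81.317), length = 3
  seg 15: (-83.317,81.317) -> (-91.803,89.803), length = 12
  seg 16: (-91.803,89.803) -> (-102.409,100.409), length = 15
  seg 17: (-102.409,100.409) -> (-100.288,98.288), length = 3
  seg 18: (-100.288,98.288) -> (-108.773,106.773), length = 12
  seg 19: (-108.773,106.773) -> (-119.38,117.38), length = 15
  seg 20: (-119.38,117.38) -> (-117.258,115.258), length = 3
  seg 21: (-117.258,115.258) -> (-127.158,125.158), length = 14
Total = 213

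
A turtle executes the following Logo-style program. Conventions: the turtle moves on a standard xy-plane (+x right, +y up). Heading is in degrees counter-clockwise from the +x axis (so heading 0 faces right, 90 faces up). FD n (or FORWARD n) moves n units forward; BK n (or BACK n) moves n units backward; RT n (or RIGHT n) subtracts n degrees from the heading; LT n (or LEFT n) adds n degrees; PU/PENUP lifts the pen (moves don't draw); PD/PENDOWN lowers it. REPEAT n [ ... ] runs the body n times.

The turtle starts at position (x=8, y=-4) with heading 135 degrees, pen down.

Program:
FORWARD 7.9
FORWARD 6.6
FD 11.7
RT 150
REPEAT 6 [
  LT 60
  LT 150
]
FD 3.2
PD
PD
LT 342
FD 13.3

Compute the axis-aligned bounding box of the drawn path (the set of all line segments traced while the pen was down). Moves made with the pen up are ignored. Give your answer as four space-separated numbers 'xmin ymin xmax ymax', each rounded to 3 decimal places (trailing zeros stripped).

Answer: -24.771 -4 8 22.598

Derivation:
Executing turtle program step by step:
Start: pos=(8,-4), heading=135, pen down
FD 7.9: (8,-4) -> (2.414,1.586) [heading=135, draw]
FD 6.6: (2.414,1.586) -> (-2.253,6.253) [heading=135, draw]
FD 11.7: (-2.253,6.253) -> (-10.526,14.526) [heading=135, draw]
RT 150: heading 135 -> 345
REPEAT 6 [
  -- iteration 1/6 --
  LT 60: heading 345 -> 45
  LT 150: heading 45 -> 195
  -- iteration 2/6 --
  LT 60: heading 195 -> 255
  LT 150: heading 255 -> 45
  -- iteration 3/6 --
  LT 60: heading 45 -> 105
  LT 150: heading 105 -> 255
  -- iteration 4/6 --
  LT 60: heading 255 -> 315
  LT 150: heading 315 -> 105
  -- iteration 5/6 --
  LT 60: heading 105 -> 165
  LT 150: heading 165 -> 315
  -- iteration 6/6 --
  LT 60: heading 315 -> 15
  LT 150: heading 15 -> 165
]
FD 3.2: (-10.526,14.526) -> (-13.617,15.354) [heading=165, draw]
PD: pen down
PD: pen down
LT 342: heading 165 -> 147
FD 13.3: (-13.617,15.354) -> (-24.771,22.598) [heading=147, draw]
Final: pos=(-24.771,22.598), heading=147, 5 segment(s) drawn

Segment endpoints: x in {-24.771, -13.617, -10.526, -2.253, 2.414, 8}, y in {-4, 1.586, 6.253, 14.526, 15.354, 22.598}
xmin=-24.771, ymin=-4, xmax=8, ymax=22.598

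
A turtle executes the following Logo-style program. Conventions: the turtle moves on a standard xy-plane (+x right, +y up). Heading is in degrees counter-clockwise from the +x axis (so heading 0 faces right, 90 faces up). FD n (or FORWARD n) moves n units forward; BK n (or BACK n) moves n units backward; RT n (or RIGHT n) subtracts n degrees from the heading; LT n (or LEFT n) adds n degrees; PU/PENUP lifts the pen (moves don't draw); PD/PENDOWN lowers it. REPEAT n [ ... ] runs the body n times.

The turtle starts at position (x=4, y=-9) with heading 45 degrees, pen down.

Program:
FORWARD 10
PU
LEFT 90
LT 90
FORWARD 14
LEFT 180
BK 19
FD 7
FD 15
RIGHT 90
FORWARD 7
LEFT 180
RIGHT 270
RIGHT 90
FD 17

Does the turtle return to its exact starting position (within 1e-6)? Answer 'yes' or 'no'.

Answer: no

Derivation:
Executing turtle program step by step:
Start: pos=(4,-9), heading=45, pen down
FD 10: (4,-9) -> (11.071,-1.929) [heading=45, draw]
PU: pen up
LT 90: heading 45 -> 135
LT 90: heading 135 -> 225
FD 14: (11.071,-1.929) -> (1.172,-11.828) [heading=225, move]
LT 180: heading 225 -> 45
BK 19: (1.172,-11.828) -> (-12.263,-25.263) [heading=45, move]
FD 7: (-12.263,-25.263) -> (-7.314,-20.314) [heading=45, move]
FD 15: (-7.314,-20.314) -> (3.293,-9.707) [heading=45, move]
RT 90: heading 45 -> 315
FD 7: (3.293,-9.707) -> (8.243,-14.657) [heading=315, move]
LT 180: heading 315 -> 135
RT 270: heading 135 -> 225
RT 90: heading 225 -> 135
FD 17: (8.243,-14.657) -> (-3.778,-2.636) [heading=135, move]
Final: pos=(-3.778,-2.636), heading=135, 1 segment(s) drawn

Start position: (4, -9)
Final position: (-3.778, -2.636)
Distance = 10.05; >= 1e-6 -> NOT closed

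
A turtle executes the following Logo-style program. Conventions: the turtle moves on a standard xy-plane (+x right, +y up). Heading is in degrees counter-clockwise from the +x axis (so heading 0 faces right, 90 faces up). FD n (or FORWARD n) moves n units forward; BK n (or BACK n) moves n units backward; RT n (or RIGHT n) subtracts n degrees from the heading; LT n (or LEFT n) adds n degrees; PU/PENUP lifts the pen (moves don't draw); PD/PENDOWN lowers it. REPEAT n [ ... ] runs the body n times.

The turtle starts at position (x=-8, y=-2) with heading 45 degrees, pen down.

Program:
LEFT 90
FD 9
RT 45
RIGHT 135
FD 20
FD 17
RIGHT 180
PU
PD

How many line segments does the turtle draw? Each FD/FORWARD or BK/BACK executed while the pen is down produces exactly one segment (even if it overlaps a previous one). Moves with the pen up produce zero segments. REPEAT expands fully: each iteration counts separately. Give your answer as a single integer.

Executing turtle program step by step:
Start: pos=(-8,-2), heading=45, pen down
LT 90: heading 45 -> 135
FD 9: (-8,-2) -> (-14.364,4.364) [heading=135, draw]
RT 45: heading 135 -> 90
RT 135: heading 90 -> 315
FD 20: (-14.364,4.364) -> (-0.222,-9.778) [heading=315, draw]
FD 17: (-0.222,-9.778) -> (11.799,-21.799) [heading=315, draw]
RT 180: heading 315 -> 135
PU: pen up
PD: pen down
Final: pos=(11.799,-21.799), heading=135, 3 segment(s) drawn
Segments drawn: 3

Answer: 3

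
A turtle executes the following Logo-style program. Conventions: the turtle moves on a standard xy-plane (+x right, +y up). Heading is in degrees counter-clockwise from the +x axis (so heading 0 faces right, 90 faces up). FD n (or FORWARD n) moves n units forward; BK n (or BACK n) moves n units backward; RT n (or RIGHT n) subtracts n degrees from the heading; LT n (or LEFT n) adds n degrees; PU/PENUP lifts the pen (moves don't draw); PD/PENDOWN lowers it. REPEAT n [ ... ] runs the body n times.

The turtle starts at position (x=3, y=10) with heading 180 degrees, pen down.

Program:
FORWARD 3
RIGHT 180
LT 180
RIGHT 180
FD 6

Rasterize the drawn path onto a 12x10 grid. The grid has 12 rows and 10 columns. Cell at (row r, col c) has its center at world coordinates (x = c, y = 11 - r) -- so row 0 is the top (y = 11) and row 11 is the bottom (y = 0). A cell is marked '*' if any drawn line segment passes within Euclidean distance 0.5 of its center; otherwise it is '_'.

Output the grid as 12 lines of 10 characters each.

Answer: __________
*******___
__________
__________
__________
__________
__________
__________
__________
__________
__________
__________

Derivation:
Segment 0: (3,10) -> (0,10)
Segment 1: (0,10) -> (6,10)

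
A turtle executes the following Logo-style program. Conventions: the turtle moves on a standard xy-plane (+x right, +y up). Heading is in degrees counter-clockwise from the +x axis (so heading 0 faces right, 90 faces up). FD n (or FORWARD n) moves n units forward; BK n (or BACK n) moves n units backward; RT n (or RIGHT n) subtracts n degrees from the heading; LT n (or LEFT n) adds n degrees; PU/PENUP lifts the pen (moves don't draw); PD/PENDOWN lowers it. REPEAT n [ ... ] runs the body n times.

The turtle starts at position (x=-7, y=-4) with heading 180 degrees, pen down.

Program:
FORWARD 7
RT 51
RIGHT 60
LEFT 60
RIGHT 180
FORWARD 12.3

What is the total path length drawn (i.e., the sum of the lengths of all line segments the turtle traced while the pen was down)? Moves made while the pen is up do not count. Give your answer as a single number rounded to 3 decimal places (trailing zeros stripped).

Executing turtle program step by step:
Start: pos=(-7,-4), heading=180, pen down
FD 7: (-7,-4) -> (-14,-4) [heading=180, draw]
RT 51: heading 180 -> 129
RT 60: heading 129 -> 69
LT 60: heading 69 -> 129
RT 180: heading 129 -> 309
FD 12.3: (-14,-4) -> (-6.259,-13.559) [heading=309, draw]
Final: pos=(-6.259,-13.559), heading=309, 2 segment(s) drawn

Segment lengths:
  seg 1: (-7,-4) -> (-14,-4), length = 7
  seg 2: (-14,-4) -> (-6.259,-13.559), length = 12.3
Total = 19.3

Answer: 19.3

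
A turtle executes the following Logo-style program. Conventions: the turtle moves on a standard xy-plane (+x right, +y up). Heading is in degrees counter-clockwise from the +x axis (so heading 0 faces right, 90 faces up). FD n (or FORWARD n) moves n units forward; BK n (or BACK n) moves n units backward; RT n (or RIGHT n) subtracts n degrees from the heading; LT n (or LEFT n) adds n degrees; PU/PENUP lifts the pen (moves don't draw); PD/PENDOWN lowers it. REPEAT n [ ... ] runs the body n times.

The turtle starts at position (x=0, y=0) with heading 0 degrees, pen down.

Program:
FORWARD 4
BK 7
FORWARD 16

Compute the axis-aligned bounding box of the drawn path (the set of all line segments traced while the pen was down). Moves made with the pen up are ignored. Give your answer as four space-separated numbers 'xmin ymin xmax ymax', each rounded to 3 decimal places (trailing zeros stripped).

Answer: -3 0 13 0

Derivation:
Executing turtle program step by step:
Start: pos=(0,0), heading=0, pen down
FD 4: (0,0) -> (4,0) [heading=0, draw]
BK 7: (4,0) -> (-3,0) [heading=0, draw]
FD 16: (-3,0) -> (13,0) [heading=0, draw]
Final: pos=(13,0), heading=0, 3 segment(s) drawn

Segment endpoints: x in {-3, 0, 4, 13}, y in {0}
xmin=-3, ymin=0, xmax=13, ymax=0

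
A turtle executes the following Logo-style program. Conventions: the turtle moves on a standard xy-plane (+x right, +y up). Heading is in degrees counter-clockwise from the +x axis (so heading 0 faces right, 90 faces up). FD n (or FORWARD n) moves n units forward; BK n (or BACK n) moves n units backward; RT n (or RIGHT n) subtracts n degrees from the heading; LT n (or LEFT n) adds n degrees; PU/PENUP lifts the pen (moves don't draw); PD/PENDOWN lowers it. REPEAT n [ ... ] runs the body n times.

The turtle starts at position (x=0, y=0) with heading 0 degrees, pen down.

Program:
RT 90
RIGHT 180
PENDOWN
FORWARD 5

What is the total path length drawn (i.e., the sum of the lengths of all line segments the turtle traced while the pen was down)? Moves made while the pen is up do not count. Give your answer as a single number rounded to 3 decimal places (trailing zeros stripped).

Answer: 5

Derivation:
Executing turtle program step by step:
Start: pos=(0,0), heading=0, pen down
RT 90: heading 0 -> 270
RT 180: heading 270 -> 90
PD: pen down
FD 5: (0,0) -> (0,5) [heading=90, draw]
Final: pos=(0,5), heading=90, 1 segment(s) drawn

Segment lengths:
  seg 1: (0,0) -> (0,5), length = 5
Total = 5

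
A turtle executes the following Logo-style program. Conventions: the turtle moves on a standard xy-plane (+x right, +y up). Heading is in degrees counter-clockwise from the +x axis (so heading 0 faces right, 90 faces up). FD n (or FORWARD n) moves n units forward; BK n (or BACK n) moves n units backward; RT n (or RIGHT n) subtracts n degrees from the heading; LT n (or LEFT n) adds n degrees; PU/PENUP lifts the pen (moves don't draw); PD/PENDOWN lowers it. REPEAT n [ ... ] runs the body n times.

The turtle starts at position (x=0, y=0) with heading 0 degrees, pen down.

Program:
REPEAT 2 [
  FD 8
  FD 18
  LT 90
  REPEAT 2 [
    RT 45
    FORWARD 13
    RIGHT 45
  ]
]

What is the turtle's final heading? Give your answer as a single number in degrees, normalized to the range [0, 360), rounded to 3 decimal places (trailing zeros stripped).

Executing turtle program step by step:
Start: pos=(0,0), heading=0, pen down
REPEAT 2 [
  -- iteration 1/2 --
  FD 8: (0,0) -> (8,0) [heading=0, draw]
  FD 18: (8,0) -> (26,0) [heading=0, draw]
  LT 90: heading 0 -> 90
  REPEAT 2 [
    -- iteration 1/2 --
    RT 45: heading 90 -> 45
    FD 13: (26,0) -> (35.192,9.192) [heading=45, draw]
    RT 45: heading 45 -> 0
    -- iteration 2/2 --
    RT 45: heading 0 -> 315
    FD 13: (35.192,9.192) -> (44.385,0) [heading=315, draw]
    RT 45: heading 315 -> 270
  ]
  -- iteration 2/2 --
  FD 8: (44.385,0) -> (44.385,-8) [heading=270, draw]
  FD 18: (44.385,-8) -> (44.385,-26) [heading=270, draw]
  LT 90: heading 270 -> 0
  REPEAT 2 [
    -- iteration 1/2 --
    RT 45: heading 0 -> 315
    FD 13: (44.385,-26) -> (53.577,-35.192) [heading=315, draw]
    RT 45: heading 315 -> 270
    -- iteration 2/2 --
    RT 45: heading 270 -> 225
    FD 13: (53.577,-35.192) -> (44.385,-44.385) [heading=225, draw]
    RT 45: heading 225 -> 180
  ]
]
Final: pos=(44.385,-44.385), heading=180, 8 segment(s) drawn

Answer: 180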